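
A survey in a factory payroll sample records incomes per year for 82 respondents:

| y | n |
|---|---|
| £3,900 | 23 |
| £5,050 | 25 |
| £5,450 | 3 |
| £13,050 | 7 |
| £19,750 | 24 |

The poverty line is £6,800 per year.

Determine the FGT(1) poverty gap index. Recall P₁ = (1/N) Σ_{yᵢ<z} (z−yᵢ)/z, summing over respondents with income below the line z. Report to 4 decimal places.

0.2053

Poor units: 23×£3,900, 25×£5,050, 3×£5,450 (q = 51 of N = 82).
Shortfall ratios: (6800−3900)/6800 = 0.4265 (×23); (6800−5050)/6800 = 0.2574 (×25); (6800−5450)/6800 = 0.1985 (×3).
Σ = 16.838235. Dividing by the full population N = 82 gives P₁ = 0.2053.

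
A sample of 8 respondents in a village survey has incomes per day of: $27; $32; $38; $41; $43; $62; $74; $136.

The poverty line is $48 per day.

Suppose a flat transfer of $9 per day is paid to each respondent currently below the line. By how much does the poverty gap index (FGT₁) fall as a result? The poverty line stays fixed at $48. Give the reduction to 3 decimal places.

0.102

Before: below the line — $27, $32, $38, $41, $43; poverty gap index (FGT₁) = 0.15365.
After the $9 transfer: below the line — $36, $41, $47; poverty gap index (FGT₁) = 0.05208.
Reduction = 0.15365 − 0.05208 = 0.102.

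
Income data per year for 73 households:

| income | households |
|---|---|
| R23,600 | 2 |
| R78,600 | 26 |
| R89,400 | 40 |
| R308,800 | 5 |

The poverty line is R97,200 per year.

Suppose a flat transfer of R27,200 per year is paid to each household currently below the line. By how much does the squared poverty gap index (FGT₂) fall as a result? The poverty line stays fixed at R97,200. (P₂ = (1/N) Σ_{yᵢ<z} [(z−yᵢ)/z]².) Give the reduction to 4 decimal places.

0.0260

Before: below the line — 2×R23,600, 26×R78,600, 40×R89,400; squared poverty gap index (FGT₂) = 0.032279.
After the R27,200 transfer: below the line — 2×R50,800; squared poverty gap index (FGT₂) = 0.006243.
Reduction = 0.032279 − 0.006243 = 0.0260.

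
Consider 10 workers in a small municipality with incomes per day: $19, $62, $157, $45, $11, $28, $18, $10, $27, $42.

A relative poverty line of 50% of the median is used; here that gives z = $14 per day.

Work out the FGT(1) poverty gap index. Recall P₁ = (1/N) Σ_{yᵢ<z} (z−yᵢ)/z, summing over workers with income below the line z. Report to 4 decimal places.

0.0500

Poor units: $10, $11 (q = 2 of N = 10).
Relative gaps: (14−10)/14 = 0.2857; (14−11)/14 = 0.2143.
Sum of shortfalls = 0.500000; P₁ averages over all N: 0.500000 / 10 = 0.0500.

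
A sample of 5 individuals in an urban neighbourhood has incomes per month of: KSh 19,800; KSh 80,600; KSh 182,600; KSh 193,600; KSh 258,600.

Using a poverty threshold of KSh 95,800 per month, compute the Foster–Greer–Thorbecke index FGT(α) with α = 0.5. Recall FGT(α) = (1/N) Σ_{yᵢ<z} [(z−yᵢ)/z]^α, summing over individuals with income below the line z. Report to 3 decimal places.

0.258

Below the line: KSh 19,800, KSh 80,600 (q = 2 of N = 5).
Shortfall ratios: (95800−19800)/95800 = 0.7933; (95800−80600)/95800 = 0.1587.
Raised to α = 0.5: 0.89068; 0.39833.
Sum = 1.289011; FGT(0.5) = 1.289011 / 5 = 0.258.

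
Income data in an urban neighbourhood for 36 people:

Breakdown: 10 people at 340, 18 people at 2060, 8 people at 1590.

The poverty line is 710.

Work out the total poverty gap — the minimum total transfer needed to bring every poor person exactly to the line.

Poor units: 10×340 (q = 10 of N = 36).
Individual gaps: 10×(710−340) = 3700.
Aggregate gap = 3700.

3700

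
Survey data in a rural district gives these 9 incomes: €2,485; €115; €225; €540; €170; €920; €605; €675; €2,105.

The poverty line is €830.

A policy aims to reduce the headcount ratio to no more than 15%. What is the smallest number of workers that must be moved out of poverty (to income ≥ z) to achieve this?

5

Currently q = 6 of N = 9 are below the line (H = 0.667).
A headcount ratio of at most 15% allows at most ⌊0.15 × 9⌋ = 1 poor workers.
So at least 6 − 1 = 5 must be lifted.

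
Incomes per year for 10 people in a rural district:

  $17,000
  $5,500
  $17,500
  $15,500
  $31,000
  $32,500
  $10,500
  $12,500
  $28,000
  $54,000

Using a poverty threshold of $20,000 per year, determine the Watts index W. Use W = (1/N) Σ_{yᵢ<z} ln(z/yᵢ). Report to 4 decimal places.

Below the line: $5,500, $10,500, $12,500, $15,500, $17,000, $17,500 (q = 6 of N = 10).
ln(z/y) terms: ln(20000/5500) = 1.2910; ln(20000/10500) = 0.6444; ln(20000/12500) = 0.4700; ln(20000/15500) = 0.2549; ln(20000/17000) = 0.1625; ln(20000/17500) = 0.1335.
W = 2.956287 / 10 = 0.2956.

0.2956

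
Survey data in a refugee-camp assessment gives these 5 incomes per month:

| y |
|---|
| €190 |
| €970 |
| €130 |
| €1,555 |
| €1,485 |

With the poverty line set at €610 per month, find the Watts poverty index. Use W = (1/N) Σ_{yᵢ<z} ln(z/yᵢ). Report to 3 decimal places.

Below the line: €130, €190 (q = 2 of N = 5).
Log gaps: ln(610/130) = 1.5459; ln(610/190) = 1.1664.
W = 2.712359 / 5 = 0.542.

0.542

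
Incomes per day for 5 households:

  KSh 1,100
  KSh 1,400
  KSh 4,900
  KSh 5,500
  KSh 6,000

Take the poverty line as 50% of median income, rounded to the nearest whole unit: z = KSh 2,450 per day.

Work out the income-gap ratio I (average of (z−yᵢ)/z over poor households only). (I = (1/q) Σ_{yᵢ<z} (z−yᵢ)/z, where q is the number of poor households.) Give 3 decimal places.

0.490

Incomes under z: KSh 1,100, KSh 1,400 (q = 2 of N = 5).
Shortfall ratios (z−y)/z: 0.5510, 0.4286; sum = 0.979592.
I averages over the q = 2 poor units only: 0.979592 / 2 = 0.490.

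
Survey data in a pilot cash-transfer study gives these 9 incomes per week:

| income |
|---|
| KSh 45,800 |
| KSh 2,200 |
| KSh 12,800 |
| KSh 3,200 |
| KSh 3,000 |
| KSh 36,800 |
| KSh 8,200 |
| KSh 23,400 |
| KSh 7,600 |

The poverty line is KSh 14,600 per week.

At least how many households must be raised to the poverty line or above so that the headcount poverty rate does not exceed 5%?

6

6 of the 9 households are poor, so H = 6/9 = 0.667.
A headcount ratio of at most 5% allows at most ⌊0.05 × 9⌋ = 0 poor households.
So at least 6 − 0 = 6 must be lifted.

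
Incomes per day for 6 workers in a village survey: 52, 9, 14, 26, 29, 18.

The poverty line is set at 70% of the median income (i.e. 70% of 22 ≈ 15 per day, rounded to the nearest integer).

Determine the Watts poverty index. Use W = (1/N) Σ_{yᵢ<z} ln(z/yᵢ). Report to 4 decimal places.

0.0966

Below the line: 9, 14 (q = 2 of N = 6).
ln(z/y) terms: ln(15/9) = 0.5108; ln(15/14) = 0.0690.
W = 0.579818 / 6 = 0.0966.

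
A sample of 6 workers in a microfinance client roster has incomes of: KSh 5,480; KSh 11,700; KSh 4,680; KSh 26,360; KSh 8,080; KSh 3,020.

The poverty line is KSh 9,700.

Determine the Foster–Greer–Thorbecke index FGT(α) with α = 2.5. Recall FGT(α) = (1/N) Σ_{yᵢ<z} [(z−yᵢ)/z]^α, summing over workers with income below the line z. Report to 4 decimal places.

Incomes under z: KSh 3,020, KSh 4,680, KSh 5,480, KSh 8,080 (q = 4 of N = 6).
Shortfall ratios: (9700−3020)/9700 = 0.6887; (9700−4680)/9700 = 0.5175; (9700−5480)/9700 = 0.4351; (9700−8080)/9700 = 0.1670.
Raised to α = 2.5: 0.39356; 0.19268; 0.12484; 0.01140.
Sum = 0.722476; FGT(2.5) = 0.722476 / 6 = 0.1204.

0.1204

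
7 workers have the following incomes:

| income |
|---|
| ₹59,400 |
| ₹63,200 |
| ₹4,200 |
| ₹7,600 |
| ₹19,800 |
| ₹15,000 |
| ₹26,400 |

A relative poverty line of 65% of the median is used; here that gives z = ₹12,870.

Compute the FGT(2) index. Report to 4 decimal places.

Poor units: ₹4,200, ₹7,600 (q = 2 of N = 7).
Normalized shortfalls: (12870−4200)/12870 = 0.6737; (12870−7600)/12870 = 0.4095.
Squared: 0.4538; 0.1677.
Sum = 0.621491; P₂ = 0.621491 / 7 = 0.0888.

0.0888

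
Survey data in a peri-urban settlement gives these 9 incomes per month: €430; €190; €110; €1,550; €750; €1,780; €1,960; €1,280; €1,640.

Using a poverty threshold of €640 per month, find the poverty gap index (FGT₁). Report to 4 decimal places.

Below the line: €110, €190, €430 (q = 3 of N = 9).
Gap ratios (z−y)/z: (640−110)/640 = 0.8281; (640−190)/640 = 0.7031; (640−430)/640 = 0.3281.
Sum of shortfalls = 1.859375; P₁ averages over all N: 1.859375 / 9 = 0.2066.

0.2066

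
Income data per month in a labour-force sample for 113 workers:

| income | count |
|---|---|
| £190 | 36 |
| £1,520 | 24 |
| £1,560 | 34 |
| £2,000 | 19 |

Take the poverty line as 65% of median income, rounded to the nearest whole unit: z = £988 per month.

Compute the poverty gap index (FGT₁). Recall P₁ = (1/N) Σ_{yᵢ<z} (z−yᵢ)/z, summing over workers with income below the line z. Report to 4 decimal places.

Below the line: 36×£190 (q = 36 of N = 113).
Shortfall ratios: (988−190)/988 = 0.8077 (×36).
Sum of shortfalls = 29.076923; P₁ averages over all N: 29.076923 / 113 = 0.2573.

0.2573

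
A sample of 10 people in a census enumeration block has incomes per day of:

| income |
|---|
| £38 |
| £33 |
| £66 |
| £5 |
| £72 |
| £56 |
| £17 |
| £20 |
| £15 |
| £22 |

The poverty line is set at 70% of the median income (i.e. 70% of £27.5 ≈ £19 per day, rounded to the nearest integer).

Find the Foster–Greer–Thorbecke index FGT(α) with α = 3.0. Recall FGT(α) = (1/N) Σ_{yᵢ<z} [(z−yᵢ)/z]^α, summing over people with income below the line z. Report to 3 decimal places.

Poor units: £5, £15, £17 (q = 3 of N = 10).
Gap ratios (z−y)/z: (19−5)/19 = 0.7368; (19−15)/19 = 0.2105; (19−17)/19 = 0.1053.
Raised to α = 3.0: 0.40006; 0.00933; 0.00117.
Sum = 0.410555; FGT(3.0) = 0.410555 / 10 = 0.041.

0.041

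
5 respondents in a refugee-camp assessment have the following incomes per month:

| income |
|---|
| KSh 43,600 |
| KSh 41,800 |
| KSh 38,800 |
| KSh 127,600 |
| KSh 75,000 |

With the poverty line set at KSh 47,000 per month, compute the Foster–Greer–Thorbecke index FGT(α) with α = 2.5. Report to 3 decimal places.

Incomes under z: KSh 38,800, KSh 41,800, KSh 43,600 (q = 3 of N = 5).
Gap ratios (z−y)/z: (47000−38800)/47000 = 0.1745; (47000−41800)/47000 = 0.1106; (47000−43600)/47000 = 0.0723.
Raised to α = 2.5: 0.01271; 0.00407; 0.00141.
Sum = 0.018193; FGT(2.5) = 0.018193 / 5 = 0.004.

0.004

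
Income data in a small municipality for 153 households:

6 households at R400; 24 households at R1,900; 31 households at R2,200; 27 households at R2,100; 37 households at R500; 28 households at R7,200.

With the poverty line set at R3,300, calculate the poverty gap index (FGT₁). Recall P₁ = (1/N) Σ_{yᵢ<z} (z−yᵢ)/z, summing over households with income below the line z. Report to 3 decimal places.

0.438

Poor units: 6×R400, 37×R500, 24×R1,900, 27×R2,100, 31×R2,200 (q = 125 of N = 153).
Gap ratios (z−y)/z: (3300−400)/3300 = 0.8788 (×6); (3300−500)/3300 = 0.8485 (×37); (3300−1900)/3300 = 0.4242 (×24); (3300−2100)/3300 = 0.3636 (×27); (3300−2200)/3300 = 0.3333 (×31).
Sum of shortfalls = 67.000000; P₁ averages over all N: 67.000000 / 153 = 0.438.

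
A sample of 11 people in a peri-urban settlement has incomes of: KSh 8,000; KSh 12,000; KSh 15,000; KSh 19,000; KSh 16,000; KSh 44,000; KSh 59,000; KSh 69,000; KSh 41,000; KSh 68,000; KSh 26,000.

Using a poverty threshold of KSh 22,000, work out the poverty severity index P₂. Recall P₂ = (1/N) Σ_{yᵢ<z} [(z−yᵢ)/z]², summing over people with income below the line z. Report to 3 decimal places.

Incomes under z: KSh 8,000, KSh 12,000, KSh 15,000, KSh 16,000, KSh 19,000 (q = 5 of N = 11).
Gap ratios (z−y)/z: (22000−8000)/22000 = 0.6364; (22000−12000)/22000 = 0.4545; (22000−15000)/22000 = 0.3182; (22000−16000)/22000 = 0.2727; (22000−19000)/22000 = 0.1364.
Squared: 0.4050; 0.2066; 0.1012; 0.0744; 0.0186.
Sum = 0.805785; P₂ = 0.805785 / 11 = 0.073.

0.073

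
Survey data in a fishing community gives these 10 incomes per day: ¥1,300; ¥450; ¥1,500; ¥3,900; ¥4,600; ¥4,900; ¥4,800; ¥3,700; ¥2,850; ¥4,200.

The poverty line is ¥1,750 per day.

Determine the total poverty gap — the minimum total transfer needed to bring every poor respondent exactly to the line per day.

Below the line: ¥450, ¥1,300, ¥1,500 (q = 3 of N = 10).
Individual gaps: 1750−450 = 1300; 1750−1300 = 450; 1750−1500 = 250.
Aggregate gap = ¥2,000.

¥2,000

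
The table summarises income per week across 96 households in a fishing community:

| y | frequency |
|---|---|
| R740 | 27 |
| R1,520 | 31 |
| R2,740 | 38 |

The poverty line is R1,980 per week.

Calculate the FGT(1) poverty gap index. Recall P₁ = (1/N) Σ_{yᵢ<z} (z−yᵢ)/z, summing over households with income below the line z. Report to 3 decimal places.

Below the line: 27×R740, 31×R1,520 (q = 58 of N = 96).
Normalized shortfalls: (1980−740)/1980 = 0.6263 (×27); (1980−1520)/1980 = 0.2323 (×31).
Σ = 24.111111. Dividing by the full population N = 96 gives P₁ = 0.251.

0.251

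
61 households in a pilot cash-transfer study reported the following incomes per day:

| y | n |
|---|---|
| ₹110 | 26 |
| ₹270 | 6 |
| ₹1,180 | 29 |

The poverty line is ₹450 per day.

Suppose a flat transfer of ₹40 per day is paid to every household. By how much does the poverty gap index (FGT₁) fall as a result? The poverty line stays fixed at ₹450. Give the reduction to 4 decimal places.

Before: below the line — 26×₹110, 6×₹270; poverty gap index (FGT₁) = 0.361384.
After the ₹40 transfer: below the line — 26×₹150, 6×₹310; poverty gap index (FGT₁) = 0.314754.
Reduction = 0.361384 − 0.314754 = 0.0466.

0.0466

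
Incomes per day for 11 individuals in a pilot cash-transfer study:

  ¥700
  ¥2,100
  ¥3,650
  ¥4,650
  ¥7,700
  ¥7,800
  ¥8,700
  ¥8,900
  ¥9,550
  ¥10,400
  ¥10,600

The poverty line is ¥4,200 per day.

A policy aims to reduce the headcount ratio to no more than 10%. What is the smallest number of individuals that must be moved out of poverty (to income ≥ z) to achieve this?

2

3 of the 11 individuals are poor, so H = 3/11 = 0.273.
A headcount ratio of at most 10% allows at most ⌊0.10 × 11⌋ = 1 poor individuals.
So at least 3 − 1 = 2 must be lifted.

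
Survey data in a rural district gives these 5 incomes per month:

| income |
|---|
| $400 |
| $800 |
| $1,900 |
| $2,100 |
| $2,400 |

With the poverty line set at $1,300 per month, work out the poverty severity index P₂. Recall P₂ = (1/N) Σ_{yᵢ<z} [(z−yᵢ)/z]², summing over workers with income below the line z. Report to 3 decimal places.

Poor units: $400, $800 (q = 2 of N = 5).
Shortfall ratios: (1300−400)/1300 = 0.6923; (1300−800)/1300 = 0.3846.
Squared: 0.4793; 0.1479.
Sum = 0.627219; P₂ = 0.627219 / 5 = 0.125.

0.125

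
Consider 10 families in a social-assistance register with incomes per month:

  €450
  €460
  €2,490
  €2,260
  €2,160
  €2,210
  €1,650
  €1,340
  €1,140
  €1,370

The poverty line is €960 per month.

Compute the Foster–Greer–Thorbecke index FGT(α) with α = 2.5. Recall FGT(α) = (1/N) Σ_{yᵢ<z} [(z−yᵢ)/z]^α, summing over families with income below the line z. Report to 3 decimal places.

Below z: €450, €460 (q = 2 of N = 10).
Normalized shortfalls: (960−450)/960 = 0.5312; (960−460)/960 = 0.5208.
Raised to α = 2.5: 0.20571; 0.19577.
Sum = 0.401477; FGT(2.5) = 0.401477 / 10 = 0.040.

0.040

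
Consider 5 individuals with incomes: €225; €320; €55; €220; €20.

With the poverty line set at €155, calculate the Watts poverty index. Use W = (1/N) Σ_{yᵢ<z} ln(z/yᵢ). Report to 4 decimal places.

Incomes under z: €20, €55 (q = 2 of N = 5).
Log shortfalls: ln(155/20) = 2.0477; ln(155/55) = 1.0361.
W = 3.083785 / 5 = 0.6168.

0.6168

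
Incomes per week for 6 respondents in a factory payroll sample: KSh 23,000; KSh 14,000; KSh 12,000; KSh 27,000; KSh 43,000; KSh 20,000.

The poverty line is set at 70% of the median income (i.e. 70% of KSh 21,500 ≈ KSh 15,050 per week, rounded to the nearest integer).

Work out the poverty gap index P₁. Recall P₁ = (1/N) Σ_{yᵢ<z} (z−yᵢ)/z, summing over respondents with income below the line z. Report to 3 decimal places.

Below z: KSh 12,000, KSh 14,000 (q = 2 of N = 6).
Normalized shortfalls: (15050−12000)/15050 = 0.2027; (15050−14000)/15050 = 0.0698.
Sum of shortfalls = 0.272425; P₁ averages over all N: 0.272425 / 6 = 0.045.

0.045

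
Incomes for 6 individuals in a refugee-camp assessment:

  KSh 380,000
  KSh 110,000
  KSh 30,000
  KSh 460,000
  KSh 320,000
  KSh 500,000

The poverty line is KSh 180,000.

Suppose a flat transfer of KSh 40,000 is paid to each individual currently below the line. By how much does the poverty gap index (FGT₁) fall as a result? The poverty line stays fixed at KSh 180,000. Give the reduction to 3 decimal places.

0.074

Before: below the line — KSh 30,000, KSh 110,000; poverty gap index (FGT₁) = 0.20370.
After the KSh 40,000 transfer: below the line — KSh 70,000, KSh 150,000; poverty gap index (FGT₁) = 0.12963.
Reduction = 0.20370 − 0.12963 = 0.074.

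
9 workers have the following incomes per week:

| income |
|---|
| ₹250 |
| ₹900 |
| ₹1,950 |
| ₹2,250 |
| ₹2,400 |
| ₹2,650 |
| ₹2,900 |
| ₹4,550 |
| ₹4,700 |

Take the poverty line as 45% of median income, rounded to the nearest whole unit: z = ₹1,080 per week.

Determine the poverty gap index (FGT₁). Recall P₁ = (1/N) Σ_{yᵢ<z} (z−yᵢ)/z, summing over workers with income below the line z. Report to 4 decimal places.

Poor units: ₹250, ₹900 (q = 2 of N = 9).
Normalized shortfalls: (1080−250)/1080 = 0.7685; (1080−900)/1080 = 0.1667.
Sum of shortfalls = 0.935185; P₁ averages over all N: 0.935185 / 9 = 0.1039.

0.1039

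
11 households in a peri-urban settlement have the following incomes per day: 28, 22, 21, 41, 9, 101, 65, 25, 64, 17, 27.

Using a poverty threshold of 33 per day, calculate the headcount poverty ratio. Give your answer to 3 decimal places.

0.636

7 of the 11 households have income below 33.
H = 7/11 = 0.636.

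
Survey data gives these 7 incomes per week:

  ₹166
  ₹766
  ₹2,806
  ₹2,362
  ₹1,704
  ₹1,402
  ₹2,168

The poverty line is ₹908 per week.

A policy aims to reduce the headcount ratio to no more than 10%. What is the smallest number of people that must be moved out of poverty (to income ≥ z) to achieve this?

Currently q = 2 of N = 7 are below the line (H = 0.286).
A headcount ratio of at most 10% allows at most ⌊0.10 × 7⌋ = 0 poor people.
So at least 2 − 0 = 2 must be lifted.

2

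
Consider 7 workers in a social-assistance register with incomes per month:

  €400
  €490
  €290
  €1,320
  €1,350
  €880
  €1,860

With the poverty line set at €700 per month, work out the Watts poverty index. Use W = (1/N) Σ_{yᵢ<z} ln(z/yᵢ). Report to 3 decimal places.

0.257

Below z: €290, €400, €490 (q = 3 of N = 7).
ln(z/y) terms: ln(700/290) = 0.8812; ln(700/400) = 0.5596; ln(700/490) = 0.3567.
W = 1.797490 / 7 = 0.257.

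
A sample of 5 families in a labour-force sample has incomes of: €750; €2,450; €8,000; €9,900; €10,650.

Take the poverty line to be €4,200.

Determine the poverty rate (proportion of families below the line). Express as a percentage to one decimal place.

2 of the 5 families have income below €4,200.
H = 2/5 = 40.0%.

40.0%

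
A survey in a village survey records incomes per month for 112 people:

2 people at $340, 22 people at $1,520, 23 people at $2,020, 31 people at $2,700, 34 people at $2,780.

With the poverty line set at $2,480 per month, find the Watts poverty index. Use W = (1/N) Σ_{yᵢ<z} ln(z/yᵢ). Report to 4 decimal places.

Below the line: 2×$340, 22×$1,520, 23×$2,020 (q = 47 of N = 112).
Log shortfalls: ln(2480/340) = 1.9871 (×2); ln(2480/1520) = 0.4895 (×22); ln(2480/2020) = 0.2052 (×23).
W = 19.462902 / 112 = 0.1738.

0.1738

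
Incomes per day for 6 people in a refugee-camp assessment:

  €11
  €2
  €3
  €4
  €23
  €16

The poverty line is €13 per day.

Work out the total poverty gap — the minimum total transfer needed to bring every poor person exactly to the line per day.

€32

Below the line: €2, €3, €4, €11 (q = 4 of N = 6).
Individual gaps: 13−2 = 11; 13−3 = 10; 13−4 = 9; 13−11 = 2.
Aggregate gap = €32.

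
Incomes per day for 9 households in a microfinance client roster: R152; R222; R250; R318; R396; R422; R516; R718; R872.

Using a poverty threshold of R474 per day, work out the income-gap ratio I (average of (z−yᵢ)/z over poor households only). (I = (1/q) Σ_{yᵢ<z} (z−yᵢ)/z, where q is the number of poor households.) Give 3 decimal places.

0.381

Poor units: R152, R222, R250, R318, R396, R422 (q = 6 of N = 9).
Shortfall ratios (z−y)/z: 0.6793, 0.5316, 0.4726, 0.3291, 0.1646, 0.1097; sum = 2.286920.
I averages over the q = 6 poor units only: 2.286920 / 6 = 0.381.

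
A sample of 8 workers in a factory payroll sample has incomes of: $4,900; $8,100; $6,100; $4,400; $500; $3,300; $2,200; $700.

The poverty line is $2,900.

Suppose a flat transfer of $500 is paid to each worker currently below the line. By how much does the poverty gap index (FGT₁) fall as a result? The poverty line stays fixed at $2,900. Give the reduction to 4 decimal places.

0.0647

Before: below the line — $500, $700, $2,200; poverty gap index (FGT₁) = 0.228448.
After the $500 transfer: below the line — $1,000, $1,200, $2,700; poverty gap index (FGT₁) = 0.163793.
Reduction = 0.228448 − 0.163793 = 0.0647.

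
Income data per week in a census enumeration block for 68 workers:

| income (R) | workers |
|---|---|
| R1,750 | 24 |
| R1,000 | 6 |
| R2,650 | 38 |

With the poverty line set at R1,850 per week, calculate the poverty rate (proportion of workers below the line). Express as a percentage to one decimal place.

30 of the 68 workers have income below R1,850.
H = 30/68 = 44.1%.

44.1%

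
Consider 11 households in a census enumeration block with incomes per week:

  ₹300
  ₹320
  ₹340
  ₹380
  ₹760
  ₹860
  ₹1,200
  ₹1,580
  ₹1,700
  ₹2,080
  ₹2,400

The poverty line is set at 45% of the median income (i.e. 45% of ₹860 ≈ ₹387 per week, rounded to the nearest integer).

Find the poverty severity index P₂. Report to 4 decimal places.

Below z: ₹300, ₹320, ₹340, ₹380 (q = 4 of N = 11).
Relative gaps: (387−300)/387 = 0.2248; (387−320)/387 = 0.1731; (387−340)/387 = 0.1214; (387−380)/387 = 0.0181.
Squared: 0.0505; 0.0300; 0.0147; 0.0003.
Sum = 0.095587; P₂ = 0.095587 / 11 = 0.0087.

0.0087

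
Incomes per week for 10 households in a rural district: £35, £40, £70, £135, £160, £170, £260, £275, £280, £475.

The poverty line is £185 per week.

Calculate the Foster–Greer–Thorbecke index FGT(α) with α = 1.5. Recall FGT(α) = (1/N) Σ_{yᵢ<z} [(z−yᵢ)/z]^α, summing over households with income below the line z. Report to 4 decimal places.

0.2127

Poor units: £35, £40, £70, £135, £160, £170 (q = 6 of N = 10).
Relative gaps: (185−35)/185 = 0.8108; (185−40)/185 = 0.7838; (185−70)/185 = 0.6216; (185−135)/185 = 0.2703; (185−160)/185 = 0.1351; (185−170)/185 = 0.0811.
Raised to α = 1.5: 0.73009; 0.69390; 0.49011; 0.14051; 0.04968; 0.02309.
Sum = 2.127367; FGT(1.5) = 2.127367 / 10 = 0.2127.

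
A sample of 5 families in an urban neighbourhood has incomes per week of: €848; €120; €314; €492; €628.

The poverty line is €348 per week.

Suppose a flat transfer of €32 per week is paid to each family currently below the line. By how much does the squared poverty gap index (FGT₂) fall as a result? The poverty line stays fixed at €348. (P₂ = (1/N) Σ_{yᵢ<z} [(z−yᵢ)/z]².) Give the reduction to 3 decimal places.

0.024

Before: below the line — €120, €314; squared poverty gap index (FGT₂) = 0.08776.
After the €32 transfer: below the line — €152, €346; squared poverty gap index (FGT₂) = 0.06345.
Reduction = 0.08776 − 0.06345 = 0.024.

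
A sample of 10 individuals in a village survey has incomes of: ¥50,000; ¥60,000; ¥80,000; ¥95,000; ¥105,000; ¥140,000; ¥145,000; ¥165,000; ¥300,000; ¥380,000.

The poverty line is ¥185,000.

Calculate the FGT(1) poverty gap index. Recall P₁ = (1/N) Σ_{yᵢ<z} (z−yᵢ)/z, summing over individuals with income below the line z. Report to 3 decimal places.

Below z: ¥50,000, ¥60,000, ¥80,000, ¥95,000, ¥105,000, ¥140,000, ¥145,000, ¥165,000 (q = 8 of N = 10).
Gap ratios (z−y)/z: (185000−50000)/185000 = 0.7297; (185000−60000)/185000 = 0.6757; (185000−80000)/185000 = 0.5676; (185000−95000)/185000 = 0.4865; (185000−105000)/185000 = 0.4324; (185000−140000)/185000 = 0.2432; (185000−145000)/185000 = 0.2162; (185000−165000)/185000 = 0.1081.
Σ = 3.459459. Dividing by the full population N = 10 gives P₁ = 0.346.

0.346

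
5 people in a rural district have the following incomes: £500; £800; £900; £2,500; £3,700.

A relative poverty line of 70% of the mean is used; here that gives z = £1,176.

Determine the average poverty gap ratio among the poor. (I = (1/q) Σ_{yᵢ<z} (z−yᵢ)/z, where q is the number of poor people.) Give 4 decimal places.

0.3764

Incomes under z: £500, £800, £900 (q = 3 of N = 5).
Relative gaps: 0.5748, 0.3197, 0.2347; sum = 1.129252.
The income-gap ratio divides by q (the poor only): 1.129252 / 3 = 0.3764.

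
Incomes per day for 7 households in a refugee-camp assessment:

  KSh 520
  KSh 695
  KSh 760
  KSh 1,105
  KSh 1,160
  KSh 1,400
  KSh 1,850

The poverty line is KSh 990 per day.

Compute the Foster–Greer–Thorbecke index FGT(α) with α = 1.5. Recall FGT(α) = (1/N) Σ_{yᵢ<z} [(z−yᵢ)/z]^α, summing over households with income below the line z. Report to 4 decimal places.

Below the line: KSh 520, KSh 695, KSh 760 (q = 3 of N = 7).
Shortfall ratios: (990−520)/990 = 0.4747; (990−695)/990 = 0.2980; (990−760)/990 = 0.2323.
Raised to α = 1.5: 0.32711; 0.16266; 0.11198.
Sum = 0.601750; FGT(1.5) = 0.601750 / 7 = 0.0860.

0.0860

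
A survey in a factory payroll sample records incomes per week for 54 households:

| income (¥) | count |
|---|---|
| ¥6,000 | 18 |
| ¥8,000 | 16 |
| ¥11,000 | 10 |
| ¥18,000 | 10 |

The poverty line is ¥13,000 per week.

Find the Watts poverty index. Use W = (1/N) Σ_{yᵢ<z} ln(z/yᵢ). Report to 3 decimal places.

Below z: 18×¥6,000, 16×¥8,000, 10×¥11,000 (q = 44 of N = 54).
ln(z/y) terms: ln(13000/6000) = 0.7732 (×18); ln(13000/8000) = 0.4855 (×16); ln(13000/11000) = 0.1671 (×10).
W = 23.356084 / 54 = 0.433.

0.433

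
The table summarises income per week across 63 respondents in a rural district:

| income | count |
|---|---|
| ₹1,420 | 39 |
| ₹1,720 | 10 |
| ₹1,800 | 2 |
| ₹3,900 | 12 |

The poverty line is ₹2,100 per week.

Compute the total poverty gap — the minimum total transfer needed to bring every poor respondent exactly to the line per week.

₹30,920

Incomes under z: 39×₹1,420, 10×₹1,720, 2×₹1,800 (q = 51 of N = 63).
Individual gaps: 39×(2100−1420) = 26520; 10×(2100−1720) = 3800; 2×(2100−1800) = 600.
Aggregate gap = ₹30,920.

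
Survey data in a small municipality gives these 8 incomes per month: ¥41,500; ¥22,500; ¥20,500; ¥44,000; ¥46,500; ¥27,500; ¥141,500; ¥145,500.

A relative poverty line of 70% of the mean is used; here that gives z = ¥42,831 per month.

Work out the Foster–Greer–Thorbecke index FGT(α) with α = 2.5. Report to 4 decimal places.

0.0535

Poor units: ¥20,500, ¥22,500, ¥27,500, ¥41,500 (q = 4 of N = 8).
Relative gaps: (42831−20500)/42831 = 0.5214; (42831−22500)/42831 = 0.4747; (42831−27500)/42831 = 0.3579; (42831−41500)/42831 = 0.0311.
Raised to α = 2.5: 0.19628; 0.15524; 0.07665; 0.00017.
Sum = 0.428342; FGT(2.5) = 0.428342 / 8 = 0.0535.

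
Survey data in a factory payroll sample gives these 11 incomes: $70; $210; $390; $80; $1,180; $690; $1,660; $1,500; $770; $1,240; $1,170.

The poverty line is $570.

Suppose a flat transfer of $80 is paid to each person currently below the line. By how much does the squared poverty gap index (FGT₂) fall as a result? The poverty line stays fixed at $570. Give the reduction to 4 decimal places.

0.0613

Before: below the line — $70, $80, $210, $390; squared poverty gap index (FGT₂) = 0.182462.
After the $80 transfer: below the line — $150, $160, $290, $470; squared poverty gap index (FGT₂) = 0.121128.
Reduction = 0.182462 − 0.121128 = 0.0613.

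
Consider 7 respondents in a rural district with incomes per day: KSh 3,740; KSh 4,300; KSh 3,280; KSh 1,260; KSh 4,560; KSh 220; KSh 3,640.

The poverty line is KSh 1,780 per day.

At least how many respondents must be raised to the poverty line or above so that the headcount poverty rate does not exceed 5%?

2

Currently q = 2 of N = 7 are below the line (H = 0.286).
A headcount ratio of at most 5% allows at most ⌊0.05 × 7⌋ = 0 poor respondents.
So at least 2 − 0 = 2 must be lifted.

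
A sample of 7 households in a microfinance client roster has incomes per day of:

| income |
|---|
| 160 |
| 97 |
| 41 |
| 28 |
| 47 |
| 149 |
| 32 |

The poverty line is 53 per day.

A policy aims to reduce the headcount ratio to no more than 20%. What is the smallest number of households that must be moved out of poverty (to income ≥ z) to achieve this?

4 of the 7 households are poor, so H = 4/7 = 0.571.
A headcount ratio of at most 20% allows at most ⌊0.20 × 7⌋ = 1 poor households.
So at least 4 − 1 = 3 must be lifted.

3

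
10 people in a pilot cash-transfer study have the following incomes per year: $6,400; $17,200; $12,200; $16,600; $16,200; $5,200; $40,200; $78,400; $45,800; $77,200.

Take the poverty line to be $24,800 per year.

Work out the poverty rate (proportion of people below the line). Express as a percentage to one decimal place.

6 of the 10 people have income below $24,800.
H = 6/10 = 60.0%.

60.0%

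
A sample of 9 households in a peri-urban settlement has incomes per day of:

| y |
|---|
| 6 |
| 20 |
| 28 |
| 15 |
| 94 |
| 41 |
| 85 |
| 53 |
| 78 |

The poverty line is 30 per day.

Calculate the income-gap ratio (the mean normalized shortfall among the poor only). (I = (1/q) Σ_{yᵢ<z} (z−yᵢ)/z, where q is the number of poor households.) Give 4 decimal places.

0.4250

Below the line: 6, 15, 20, 28 (q = 4 of N = 9).
Relative gaps: 0.8000, 0.5000, 0.3333, 0.0667; sum = 1.700000.
The income-gap ratio divides by q (the poor only): 1.700000 / 4 = 0.4250.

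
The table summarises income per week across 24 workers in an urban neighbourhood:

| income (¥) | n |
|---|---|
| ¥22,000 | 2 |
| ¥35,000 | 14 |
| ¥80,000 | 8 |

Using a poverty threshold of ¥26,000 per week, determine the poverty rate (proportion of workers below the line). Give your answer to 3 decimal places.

2 of the 24 workers have income below ¥26,000.
H = 2/24 = 0.083.

0.083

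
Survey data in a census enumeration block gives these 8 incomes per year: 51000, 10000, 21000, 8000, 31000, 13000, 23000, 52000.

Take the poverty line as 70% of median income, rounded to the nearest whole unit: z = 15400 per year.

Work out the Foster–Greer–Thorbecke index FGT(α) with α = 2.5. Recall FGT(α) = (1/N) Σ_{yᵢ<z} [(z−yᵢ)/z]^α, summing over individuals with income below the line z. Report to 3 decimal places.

Poor units: 8000, 10000, 13000 (q = 3 of N = 8).
Normalized shortfalls: (15400−8000)/15400 = 0.4805; (15400−10000)/15400 = 0.3506; (15400−13000)/15400 = 0.1558.
Raised to α = 2.5: 0.16006; 0.07281; 0.00959.
Sum = 0.242455; FGT(2.5) = 0.242455 / 8 = 0.030.

0.030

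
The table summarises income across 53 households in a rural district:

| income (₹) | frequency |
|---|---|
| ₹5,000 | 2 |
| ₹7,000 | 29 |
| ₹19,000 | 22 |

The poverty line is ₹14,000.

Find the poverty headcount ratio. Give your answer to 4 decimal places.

31 of the 53 households have income below ₹14,000.
H = 31/53 = 0.5849.

0.5849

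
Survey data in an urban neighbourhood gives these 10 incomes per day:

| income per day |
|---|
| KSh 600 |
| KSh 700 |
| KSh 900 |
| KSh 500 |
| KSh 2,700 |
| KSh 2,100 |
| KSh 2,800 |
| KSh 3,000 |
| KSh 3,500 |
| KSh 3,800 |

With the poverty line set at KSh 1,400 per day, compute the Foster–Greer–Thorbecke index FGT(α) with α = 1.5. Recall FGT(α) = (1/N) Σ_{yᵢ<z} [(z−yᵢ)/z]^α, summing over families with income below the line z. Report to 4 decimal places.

0.1514

Below the line: KSh 500, KSh 600, KSh 700, KSh 900 (q = 4 of N = 10).
Normalized shortfalls: (1400−500)/1400 = 0.6429; (1400−600)/1400 = 0.5714; (1400−700)/1400 = 0.5000; (1400−900)/1400 = 0.3571.
Raised to α = 1.5: 0.51543; 0.43196; 0.35355; 0.21343.
Sum = 1.514379; FGT(1.5) = 1.514379 / 10 = 0.1514.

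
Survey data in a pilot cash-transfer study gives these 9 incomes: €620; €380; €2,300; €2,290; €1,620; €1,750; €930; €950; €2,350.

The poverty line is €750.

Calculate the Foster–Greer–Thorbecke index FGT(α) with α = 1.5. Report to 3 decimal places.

Below the line: €380, €620 (q = 2 of N = 9).
Shortfall ratios: (750−380)/750 = 0.4933; (750−620)/750 = 0.1733.
Raised to α = 1.5: 0.34651; 0.07216.
Sum = 0.418670; FGT(1.5) = 0.418670 / 9 = 0.047.

0.047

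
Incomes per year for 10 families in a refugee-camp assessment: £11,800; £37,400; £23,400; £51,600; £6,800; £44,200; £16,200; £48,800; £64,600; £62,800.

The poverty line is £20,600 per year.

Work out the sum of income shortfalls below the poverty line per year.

Poor units: £6,800, £11,800, £16,200 (q = 3 of N = 10).
Individual gaps: 20600−6800 = 13800; 20600−11800 = 8800; 20600−16200 = 4400.
Aggregate gap = £27,000.

£27,000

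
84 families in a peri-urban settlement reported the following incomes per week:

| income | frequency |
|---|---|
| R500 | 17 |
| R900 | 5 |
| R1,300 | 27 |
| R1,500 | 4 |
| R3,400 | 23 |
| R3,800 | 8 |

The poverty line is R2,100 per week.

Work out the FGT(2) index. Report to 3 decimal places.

0.187

Incomes under z: 17×R500, 5×R900, 27×R1,300, 4×R1,500 (q = 53 of N = 84).
Normalized shortfalls: (2100−500)/2100 = 0.7619 (×17); (2100−900)/2100 = 0.5714 (×5); (2100−1300)/2100 = 0.3810 (×27); (2100−1500)/2100 = 0.2857 (×4).
Squared: 0.5805 (×17); 0.3265 (×5); 0.1451 (×27); 0.0816 (×4).
Sum = 15.746032; P₂ = 15.746032 / 84 = 0.187.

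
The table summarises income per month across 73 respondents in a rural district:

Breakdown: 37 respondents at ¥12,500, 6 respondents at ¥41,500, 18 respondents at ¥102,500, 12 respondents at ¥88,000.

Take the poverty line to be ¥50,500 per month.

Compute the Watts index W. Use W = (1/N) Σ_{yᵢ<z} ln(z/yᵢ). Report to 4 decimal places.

0.7238

Poor units: 37×¥12,500, 6×¥41,500 (q = 43 of N = 73).
ln(z/y) terms: ln(50500/12500) = 1.3962 (×37); ln(50500/41500) = 0.1963 (×6).
W = 52.838733 / 73 = 0.7238.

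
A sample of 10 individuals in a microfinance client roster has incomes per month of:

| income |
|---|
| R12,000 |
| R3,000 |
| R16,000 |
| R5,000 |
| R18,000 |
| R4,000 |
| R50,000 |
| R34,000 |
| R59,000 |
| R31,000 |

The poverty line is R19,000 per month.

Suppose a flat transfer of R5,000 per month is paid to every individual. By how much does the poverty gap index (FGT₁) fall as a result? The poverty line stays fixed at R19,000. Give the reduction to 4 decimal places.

0.1263

Before: below the line — R3,000, R4,000, R5,000, R12,000, R16,000, R18,000; poverty gap index (FGT₁) = 0.294737.
After the R5,000 transfer: below the line — R8,000, R9,000, R10,000, R17,000; poverty gap index (FGT₁) = 0.168421.
Reduction = 0.294737 − 0.168421 = 0.1263.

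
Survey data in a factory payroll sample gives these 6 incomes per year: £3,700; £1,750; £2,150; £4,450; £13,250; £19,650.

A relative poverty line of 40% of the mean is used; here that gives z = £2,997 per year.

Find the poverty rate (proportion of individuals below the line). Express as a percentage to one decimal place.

2 of the 6 individuals have income below £2,997.
H = 2/6 = 33.3%.

33.3%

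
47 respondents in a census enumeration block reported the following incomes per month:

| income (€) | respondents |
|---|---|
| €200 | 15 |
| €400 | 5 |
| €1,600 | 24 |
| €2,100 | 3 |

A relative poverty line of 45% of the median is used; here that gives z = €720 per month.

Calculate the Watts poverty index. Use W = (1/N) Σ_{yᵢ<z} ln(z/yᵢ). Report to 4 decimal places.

Below z: 15×€200, 5×€400 (q = 20 of N = 47).
Log shortfalls: ln(720/200) = 1.2809 (×15); ln(720/400) = 0.5878 (×5).
W = 22.152941 / 47 = 0.4713.

0.4713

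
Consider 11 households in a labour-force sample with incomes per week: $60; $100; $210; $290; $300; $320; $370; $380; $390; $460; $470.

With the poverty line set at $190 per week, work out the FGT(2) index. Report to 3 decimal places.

Incomes under z: $60, $100 (q = 2 of N = 11).
Normalized shortfalls: (190−60)/190 = 0.6842; (190−100)/190 = 0.4737.
Squared: 0.4681; 0.2244.
Sum = 0.692521; P₂ = 0.692521 / 11 = 0.063.

0.063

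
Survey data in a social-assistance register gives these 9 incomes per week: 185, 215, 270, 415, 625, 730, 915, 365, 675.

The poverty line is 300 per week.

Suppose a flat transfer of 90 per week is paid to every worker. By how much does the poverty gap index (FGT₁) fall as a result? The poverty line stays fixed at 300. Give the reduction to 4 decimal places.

0.0759

Before: below the line — 185, 215, 270; poverty gap index (FGT₁) = 0.085185.
After the 90 transfer: below the line — 275; poverty gap index (FGT₁) = 0.009259.
Reduction = 0.085185 − 0.009259 = 0.0759.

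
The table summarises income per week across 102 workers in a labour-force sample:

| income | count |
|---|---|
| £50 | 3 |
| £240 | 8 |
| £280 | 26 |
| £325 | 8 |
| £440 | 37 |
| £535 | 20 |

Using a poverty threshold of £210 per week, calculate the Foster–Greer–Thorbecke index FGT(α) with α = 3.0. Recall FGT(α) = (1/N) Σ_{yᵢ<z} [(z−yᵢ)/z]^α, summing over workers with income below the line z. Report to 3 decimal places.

Below the line: 3×£50 (q = 3 of N = 102).
Relative gaps: (210−50)/210 = 0.7619 (×3).
Raised to α = 3.0: 0.44228 (×3).
Sum = 1.326855; FGT(3.0) = 1.326855 / 102 = 0.013.

0.013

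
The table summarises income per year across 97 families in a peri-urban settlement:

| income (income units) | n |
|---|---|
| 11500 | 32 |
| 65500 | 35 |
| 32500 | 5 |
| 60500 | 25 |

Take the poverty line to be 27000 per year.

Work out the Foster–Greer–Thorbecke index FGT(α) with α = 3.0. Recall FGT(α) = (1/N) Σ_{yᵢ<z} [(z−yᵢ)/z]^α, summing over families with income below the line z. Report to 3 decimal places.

Below z: 32×11500 (q = 32 of N = 97).
Normalized shortfalls: (27000−11500)/27000 = 0.5741 (×32).
Raised to α = 3.0: 0.18919 (×32).
Sum = 6.054158; FGT(3.0) = 6.054158 / 97 = 0.062.

0.062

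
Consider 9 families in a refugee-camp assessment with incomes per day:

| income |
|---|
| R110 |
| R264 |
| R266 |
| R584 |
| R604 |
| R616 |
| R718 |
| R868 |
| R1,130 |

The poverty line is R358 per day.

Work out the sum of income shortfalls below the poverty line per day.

Below z: R110, R264, R266 (q = 3 of N = 9).
Individual gaps: 358−110 = 248; 358−264 = 94; 358−266 = 92.
Aggregate gap = R434.

R434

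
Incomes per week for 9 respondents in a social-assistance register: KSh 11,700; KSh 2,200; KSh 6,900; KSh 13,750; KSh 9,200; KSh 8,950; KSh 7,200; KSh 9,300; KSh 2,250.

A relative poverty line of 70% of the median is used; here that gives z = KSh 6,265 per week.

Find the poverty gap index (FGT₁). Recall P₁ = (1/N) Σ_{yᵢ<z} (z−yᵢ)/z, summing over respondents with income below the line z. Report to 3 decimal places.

Below the line: KSh 2,200, KSh 2,250 (q = 2 of N = 9).
Relative gaps: (6265−2200)/6265 = 0.6488; (6265−2250)/6265 = 0.6409.
Sum of shortfalls = 1.289705; P₁ averages over all N: 1.289705 / 9 = 0.143.

0.143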